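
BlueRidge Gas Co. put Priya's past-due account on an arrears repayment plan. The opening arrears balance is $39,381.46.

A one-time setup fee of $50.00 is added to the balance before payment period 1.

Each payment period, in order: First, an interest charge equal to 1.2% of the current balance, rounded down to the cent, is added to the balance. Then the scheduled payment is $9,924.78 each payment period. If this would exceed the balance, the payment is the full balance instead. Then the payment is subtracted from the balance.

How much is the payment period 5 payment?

Payment period 1: $39,431.46 +$473.17 interest = $39,904.63; pay $9,924.78 → $29,979.85
Payment period 2: $29,979.85 +$359.75 interest = $30,339.60; pay $9,924.78 → $20,414.82
Payment period 3: $20,414.82 +$244.97 interest = $20,659.79; pay $9,924.78 → $10,735.01
Payment period 4: $10,735.01 +$128.82 interest = $10,863.83; pay $9,924.78 → $939.05
Payment period 5: $939.05 +$11.26 interest = $950.31; pay $950.31 → $0.00

$950.31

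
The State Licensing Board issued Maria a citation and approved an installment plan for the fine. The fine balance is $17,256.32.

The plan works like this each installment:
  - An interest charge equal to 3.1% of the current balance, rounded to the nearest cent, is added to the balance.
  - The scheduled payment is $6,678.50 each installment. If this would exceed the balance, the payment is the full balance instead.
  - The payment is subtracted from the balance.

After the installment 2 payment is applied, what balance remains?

$4,778.77

Installment 1: opening $17,256.32; interest $534.95 → $17,791.27; payment $6,678.50; balance $11,112.77
Installment 2: opening $11,112.77; interest $344.50 → $11,457.27; payment $6,678.50; balance $4,778.77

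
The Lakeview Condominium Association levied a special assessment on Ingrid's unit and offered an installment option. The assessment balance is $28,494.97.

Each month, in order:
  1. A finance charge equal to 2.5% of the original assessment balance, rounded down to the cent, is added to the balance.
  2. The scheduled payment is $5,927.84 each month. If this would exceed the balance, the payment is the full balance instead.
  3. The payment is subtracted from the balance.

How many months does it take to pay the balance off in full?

Month 1: $28,494.97 +$712.37 interest = $29,207.34; pay $5,927.84 → $23,279.50
Month 2: $23,279.50 +$712.37 interest = $23,991.87; pay $5,927.84 → $18,064.03
Month 3: $18,064.03 +$712.37 interest = $18,776.40; pay $5,927.84 → $12,848.56
Month 4: $12,848.56 +$712.37 interest = $13,560.93; pay $5,927.84 → $7,633.09
Month 5: $7,633.09 +$712.37 interest = $8,345.46; pay $5,927.84 → $2,417.62
Month 6: $2,417.62 +$712.37 interest = $3,129.99; pay $3,129.99 → $0.00
Balance reaches $0.00 in month 6.

6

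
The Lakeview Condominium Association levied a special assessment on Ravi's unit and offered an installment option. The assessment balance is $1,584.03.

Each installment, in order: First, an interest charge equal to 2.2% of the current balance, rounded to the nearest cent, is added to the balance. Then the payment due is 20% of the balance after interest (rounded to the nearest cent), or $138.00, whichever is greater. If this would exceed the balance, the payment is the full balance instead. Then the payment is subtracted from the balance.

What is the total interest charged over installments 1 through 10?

Installment 1: $1,584.03 +$34.85 interest = $1,618.88; pay $323.78 → $1,295.10
Installment 2: $1,295.10 +$28.49 interest = $1,323.59; pay $264.72 → $1,058.87
Installment 3: $1,058.87 +$23.30 interest = $1,082.17; pay $216.43 → $865.74
Installment 4: $865.74 +$19.05 interest = $884.79; pay $176.96 → $707.83
Installment 5: $707.83 +$15.57 interest = $723.40; pay $144.68 → $578.72
Installment 6: $578.72 +$12.73 interest = $591.45; pay $138.00 → $453.45
Installment 7: $453.45 +$9.98 interest = $463.43; pay $138.00 → $325.43
Installment 8: $325.43 +$7.16 interest = $332.59; pay $138.00 → $194.59
Installment 9: $194.59 +$4.28 interest = $198.87; pay $138.00 → $60.87
Installment 10: $60.87 +$1.34 interest = $62.21; pay $62.21 → $0.00
Total interest: $34.85 + $28.49 + $23.30 + $19.05 + $15.57 + $12.73 + $9.98 + $7.16 + $4.28 + $1.34 = $156.75

$156.75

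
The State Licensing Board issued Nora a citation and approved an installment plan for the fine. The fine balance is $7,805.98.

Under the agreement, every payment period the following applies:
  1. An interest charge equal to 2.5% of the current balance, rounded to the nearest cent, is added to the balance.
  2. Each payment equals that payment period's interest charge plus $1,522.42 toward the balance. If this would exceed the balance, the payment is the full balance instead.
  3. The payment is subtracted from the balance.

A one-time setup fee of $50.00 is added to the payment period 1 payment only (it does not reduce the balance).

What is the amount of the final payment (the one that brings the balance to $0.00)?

$198.73

Payment period 1: $7,805.98 +$195.15 interest = $8,001.13; pay $1,717.57 (+ $50.00 fee) → $6,283.56
Payment period 2: $6,283.56 +$157.09 interest = $6,440.65; pay $1,679.51 → $4,761.14
Payment period 3: $4,761.14 +$119.03 interest = $4,880.17; pay $1,641.45 → $3,238.72
Payment period 4: $3,238.72 +$80.97 interest = $3,319.69; pay $1,603.39 → $1,716.30
Payment period 5: $1,716.30 +$42.91 interest = $1,759.21; pay $1,565.33 → $193.88
Payment period 6: $193.88 +$4.85 interest = $198.73; pay $198.73 → $0.00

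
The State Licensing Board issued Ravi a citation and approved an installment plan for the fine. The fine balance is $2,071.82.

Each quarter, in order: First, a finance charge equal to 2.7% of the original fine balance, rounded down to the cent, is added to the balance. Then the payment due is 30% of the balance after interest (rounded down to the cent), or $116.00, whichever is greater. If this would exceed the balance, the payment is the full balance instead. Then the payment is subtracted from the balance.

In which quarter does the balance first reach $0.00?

12

# | Opening | Interest | Payment | End bal
1 | $2,071.82 | $55.93 | $638.32 | $1,489.43
2 | $1,489.43 | $55.93 | $463.60 | $1,081.76
3 | $1,081.76 | $55.93 | $341.30 | $796.39
4 | $796.39 | $55.93 | $255.69 | $596.63
5 | $596.63 | $55.93 | $195.76 | $456.80
6 | $456.80 | $55.93 | $153.81 | $358.92
7 | $358.92 | $55.93 | $124.45 | $290.40
8 | $290.40 | $55.93 | $116.00 | $230.33
9 | $230.33 | $55.93 | $116.00 | $170.26
10 | $170.26 | $55.93 | $116.00 | $110.19
11 | $110.19 | $55.93 | $116.00 | $50.12
12 | $50.12 | $55.93 | $106.05 | $0.00
Balance reaches $0.00 in quarter 12.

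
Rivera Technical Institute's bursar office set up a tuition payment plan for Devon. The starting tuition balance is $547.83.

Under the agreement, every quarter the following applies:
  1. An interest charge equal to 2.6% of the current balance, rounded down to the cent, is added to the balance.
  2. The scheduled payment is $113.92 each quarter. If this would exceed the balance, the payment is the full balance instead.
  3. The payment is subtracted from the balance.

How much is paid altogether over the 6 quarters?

$593.02

Quarter 1: $547.83 +$14.24 interest = $562.07; pay $113.92 → $448.15
Quarter 2: $448.15 +$11.65 interest = $459.80; pay $113.92 → $345.88
Quarter 3: $345.88 +$8.99 interest = $354.87; pay $113.92 → $240.95
Quarter 4: $240.95 +$6.26 interest = $247.21; pay $113.92 → $133.29
Quarter 5: $133.29 +$3.46 interest = $136.75; pay $113.92 → $22.83
Quarter 6: $22.83 +$0.59 interest = $23.42; pay $23.42 → $0.00
Total paid: $593.02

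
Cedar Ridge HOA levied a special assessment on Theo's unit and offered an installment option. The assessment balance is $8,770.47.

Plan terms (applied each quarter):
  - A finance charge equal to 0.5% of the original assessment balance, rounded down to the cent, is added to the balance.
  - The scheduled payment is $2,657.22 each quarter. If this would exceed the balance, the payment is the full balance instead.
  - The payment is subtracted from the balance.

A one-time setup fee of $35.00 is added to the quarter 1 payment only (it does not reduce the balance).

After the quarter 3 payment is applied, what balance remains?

$930.36

Quarter 1: opening $8,770.47; interest $43.85 → $8,814.32; payment $2,657.22 (+ $35.00 fee); balance $6,157.10
Quarter 2: opening $6,157.10; interest $43.85 → $6,200.95; payment $2,657.22; balance $3,543.73
Quarter 3: opening $3,543.73; interest $43.85 → $3,587.58; payment $2,657.22; balance $930.36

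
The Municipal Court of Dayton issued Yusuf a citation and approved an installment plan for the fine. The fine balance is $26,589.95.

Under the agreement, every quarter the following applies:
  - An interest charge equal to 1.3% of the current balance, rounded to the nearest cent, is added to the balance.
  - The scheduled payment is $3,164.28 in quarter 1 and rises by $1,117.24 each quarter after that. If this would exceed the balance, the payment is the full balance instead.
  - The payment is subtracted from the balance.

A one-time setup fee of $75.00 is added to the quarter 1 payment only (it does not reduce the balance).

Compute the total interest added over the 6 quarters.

$1,221.45

Quarter 1: opening $26,589.95; interest $345.67 → $26,935.62; payment $3,164.28 (+ $75.00 fee); balance $23,771.34
Quarter 2: opening $23,771.34; interest $309.03 → $24,080.37; payment $4,281.52; balance $19,798.85
Quarter 3: opening $19,798.85; interest $257.39 → $20,056.24; payment $5,398.76; balance $14,657.48
Quarter 4: opening $14,657.48; interest $190.55 → $14,848.03; payment $6,516.00; balance $8,332.03
Quarter 5: opening $8,332.03; interest $108.32 → $8,440.35; payment $7,633.24; balance $807.11
Quarter 6: opening $807.11; interest $10.49 → $817.60; payment $817.60; balance $0.00
Total interest: $345.67 + $309.03 + $257.39 + $190.55 + $108.32 + $10.49 = $1,221.45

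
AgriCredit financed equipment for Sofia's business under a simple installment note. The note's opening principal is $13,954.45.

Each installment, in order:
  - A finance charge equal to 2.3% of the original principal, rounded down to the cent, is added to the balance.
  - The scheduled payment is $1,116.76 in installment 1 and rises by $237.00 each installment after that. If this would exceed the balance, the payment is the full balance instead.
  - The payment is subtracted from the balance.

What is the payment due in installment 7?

Installment 1: opening $13,954.45; interest $320.95 → $14,275.40; payment $1,116.76; balance $13,158.64
Installment 2: opening $13,158.64; interest $320.95 → $13,479.59; payment $1,353.76; balance $12,125.83
Installment 3: opening $12,125.83; interest $320.95 → $12,446.78; payment $1,590.76; balance $10,856.02
Installment 4: opening $10,856.02; interest $320.95 → $11,176.97; payment $1,827.76; balance $9,349.21
Installment 5: opening $9,349.21; interest $320.95 → $9,670.16; payment $2,064.76; balance $7,605.40
Installment 6: opening $7,605.40; interest $320.95 → $7,926.35; payment $2,301.76; balance $5,624.59
Installment 7: opening $5,624.59; interest $320.95 → $5,945.54; payment $2,538.76; balance $3,406.78

$2,538.76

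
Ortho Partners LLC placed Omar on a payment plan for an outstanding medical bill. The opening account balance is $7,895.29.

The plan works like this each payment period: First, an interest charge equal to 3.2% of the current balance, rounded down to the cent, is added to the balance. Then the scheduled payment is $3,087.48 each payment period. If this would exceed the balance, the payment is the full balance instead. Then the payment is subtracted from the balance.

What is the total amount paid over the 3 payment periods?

$8,378.17

Payment period 1: opening $7,895.29; interest $252.64 → $8,147.93; payment $3,087.48; balance $5,060.45
Payment period 2: opening $5,060.45; interest $161.93 → $5,222.38; payment $3,087.48; balance $2,134.90
Payment period 3: opening $2,134.90; interest $68.31 → $2,203.21; payment $2,203.21; balance $0.00
Total paid: $8,378.17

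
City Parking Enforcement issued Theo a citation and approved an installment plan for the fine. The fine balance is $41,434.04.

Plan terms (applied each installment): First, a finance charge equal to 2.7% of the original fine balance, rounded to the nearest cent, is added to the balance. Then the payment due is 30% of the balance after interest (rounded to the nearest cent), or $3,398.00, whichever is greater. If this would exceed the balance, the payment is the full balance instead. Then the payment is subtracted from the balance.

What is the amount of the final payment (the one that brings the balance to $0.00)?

$1,137.04

# | Opening | Interest | Payment | End bal
1 | $41,434.04 | $1,118.72 | $12,765.83 | $29,786.93
2 | $29,786.93 | $1,118.72 | $9,271.70 | $21,633.95
3 | $21,633.95 | $1,118.72 | $6,825.80 | $15,926.87
4 | $15,926.87 | $1,118.72 | $5,113.68 | $11,931.91
5 | $11,931.91 | $1,118.72 | $3,915.19 | $9,135.44
6 | $9,135.44 | $1,118.72 | $3,398.00 | $6,856.16
7 | $6,856.16 | $1,118.72 | $3,398.00 | $4,576.88
8 | $4,576.88 | $1,118.72 | $3,398.00 | $2,297.60
9 | $2,297.60 | $1,118.72 | $3,398.00 | $18.32
10 | $18.32 | $1,118.72 | $1,137.04 | $0.00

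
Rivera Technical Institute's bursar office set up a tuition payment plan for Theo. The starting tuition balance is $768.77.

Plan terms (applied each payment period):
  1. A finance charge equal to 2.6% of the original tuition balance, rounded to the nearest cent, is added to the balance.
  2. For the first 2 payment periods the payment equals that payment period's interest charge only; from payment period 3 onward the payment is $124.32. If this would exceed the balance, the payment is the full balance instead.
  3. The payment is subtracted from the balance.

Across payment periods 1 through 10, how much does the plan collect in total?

$968.67

Payment period 1: $768.77 +$19.99 interest = $788.76; pay $19.99 → $768.77
Payment period 2: $768.77 +$19.99 interest = $788.76; pay $19.99 → $768.77
Payment period 3: $768.77 +$19.99 interest = $788.76; pay $124.32 → $664.44
Payment period 4: $664.44 +$19.99 interest = $684.43; pay $124.32 → $560.11
Payment period 5: $560.11 +$19.99 interest = $580.10; pay $124.32 → $455.78
Payment period 6: $455.78 +$19.99 interest = $475.77; pay $124.32 → $351.45
Payment period 7: $351.45 +$19.99 interest = $371.44; pay $124.32 → $247.12
Payment period 8: $247.12 +$19.99 interest = $267.11; pay $124.32 → $142.79
Payment period 9: $142.79 +$19.99 interest = $162.78; pay $124.32 → $38.46
Payment period 10: $38.46 +$19.99 interest = $58.45; pay $58.45 → $0.00
Total paid: $968.67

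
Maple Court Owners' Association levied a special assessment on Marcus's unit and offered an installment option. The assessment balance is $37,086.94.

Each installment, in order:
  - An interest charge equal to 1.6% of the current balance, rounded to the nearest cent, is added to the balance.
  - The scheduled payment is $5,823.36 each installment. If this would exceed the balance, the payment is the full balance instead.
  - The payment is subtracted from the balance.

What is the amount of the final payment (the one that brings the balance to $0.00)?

$4,495.62

Installment 1: opening $37,086.94; interest $593.39 → $37,680.33; payment $5,823.36; balance $31,856.97
Installment 2: opening $31,856.97; interest $509.71 → $32,366.68; payment $5,823.36; balance $26,543.32
Installment 3: opening $26,543.32; interest $424.69 → $26,968.01; payment $5,823.36; balance $21,144.65
Installment 4: opening $21,144.65; interest $338.31 → $21,482.96; payment $5,823.36; balance $15,659.60
Installment 5: opening $15,659.60; interest $250.55 → $15,910.15; payment $5,823.36; balance $10,086.79
Installment 6: opening $10,086.79; interest $161.39 → $10,248.18; payment $5,823.36; balance $4,424.82
Installment 7: opening $4,424.82; interest $70.80 → $4,495.62; payment $4,495.62; balance $0.00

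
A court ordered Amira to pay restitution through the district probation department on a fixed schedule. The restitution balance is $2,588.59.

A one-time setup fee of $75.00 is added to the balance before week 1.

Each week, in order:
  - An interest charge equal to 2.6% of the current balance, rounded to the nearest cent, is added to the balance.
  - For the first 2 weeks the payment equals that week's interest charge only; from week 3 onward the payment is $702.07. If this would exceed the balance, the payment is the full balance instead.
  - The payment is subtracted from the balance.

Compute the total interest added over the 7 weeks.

Week 1: opening $2,663.59; interest $69.25 → $2,732.84; payment $69.25; balance $2,663.59
Week 2: opening $2,663.59; interest $69.25 → $2,732.84; payment $69.25; balance $2,663.59
Week 3: opening $2,663.59; interest $69.25 → $2,732.84; payment $702.07; balance $2,030.77
Week 4: opening $2,030.77; interest $52.80 → $2,083.57; payment $702.07; balance $1,381.50
Week 5: opening $1,381.50; interest $35.92 → $1,417.42; payment $702.07; balance $715.35
Week 6: opening $715.35; interest $18.60 → $733.95; payment $702.07; balance $31.88
Week 7: opening $31.88; interest $0.83 → $32.71; payment $32.71; balance $0.00
Total interest: $69.25 + $69.25 + $69.25 + $52.80 + $35.92 + $18.60 + $0.83 = $315.90

$315.90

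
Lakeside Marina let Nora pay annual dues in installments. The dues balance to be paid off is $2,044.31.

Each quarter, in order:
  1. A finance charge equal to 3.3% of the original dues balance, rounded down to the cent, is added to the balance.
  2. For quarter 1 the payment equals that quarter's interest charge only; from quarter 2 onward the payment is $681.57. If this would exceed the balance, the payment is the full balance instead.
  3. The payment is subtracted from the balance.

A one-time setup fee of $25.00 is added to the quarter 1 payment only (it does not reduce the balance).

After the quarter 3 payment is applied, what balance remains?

Quarter 1: opening $2,044.31; interest $67.46 → $2,111.77; payment $67.46 (+ $25.00 fee); balance $2,044.31
Quarter 2: opening $2,044.31; interest $67.46 → $2,111.77; payment $681.57; balance $1,430.20
Quarter 3: opening $1,430.20; interest $67.46 → $1,497.66; payment $681.57; balance $816.09

$816.09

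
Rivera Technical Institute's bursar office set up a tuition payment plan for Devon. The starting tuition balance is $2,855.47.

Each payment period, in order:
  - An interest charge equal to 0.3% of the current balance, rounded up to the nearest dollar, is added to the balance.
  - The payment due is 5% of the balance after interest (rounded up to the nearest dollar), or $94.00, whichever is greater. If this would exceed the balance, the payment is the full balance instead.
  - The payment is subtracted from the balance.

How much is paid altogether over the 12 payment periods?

Payment period 1: $2,855.47 +$9.00 interest = $2,864.47; pay $144.00 → $2,720.47
Payment period 2: $2,720.47 +$9.00 interest = $2,729.47; pay $137.00 → $2,592.47
Payment period 3: $2,592.47 +$8.00 interest = $2,600.47; pay $131.00 → $2,469.47
Payment period 4: $2,469.47 +$8.00 interest = $2,477.47; pay $124.00 → $2,353.47
Payment period 5: $2,353.47 +$8.00 interest = $2,361.47; pay $119.00 → $2,242.47
Payment period 6: $2,242.47 +$7.00 interest = $2,249.47; pay $113.00 → $2,136.47
Payment period 7: $2,136.47 +$7.00 interest = $2,143.47; pay $108.00 → $2,035.47
Payment period 8: $2,035.47 +$7.00 interest = $2,042.47; pay $103.00 → $1,939.47
Payment period 9: $1,939.47 +$6.00 interest = $1,945.47; pay $98.00 → $1,847.47
Payment period 10: $1,847.47 +$6.00 interest = $1,853.47; pay $94.00 → $1,759.47
Payment period 11: $1,759.47 +$6.00 interest = $1,765.47; pay $94.00 → $1,671.47
Payment period 12: $1,671.47 +$6.00 interest = $1,677.47; pay $94.00 → $1,583.47
Total paid: $1,359.00

$1,359.00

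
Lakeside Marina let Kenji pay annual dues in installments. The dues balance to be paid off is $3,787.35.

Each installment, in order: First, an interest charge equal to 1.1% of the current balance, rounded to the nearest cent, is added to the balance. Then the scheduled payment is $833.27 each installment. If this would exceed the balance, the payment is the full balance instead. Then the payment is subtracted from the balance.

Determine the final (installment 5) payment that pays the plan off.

$574.53

Installment 1: opening $3,787.35; interest $41.66 → $3,829.01; payment $833.27; balance $2,995.74
Installment 2: opening $2,995.74; interest $32.95 → $3,028.69; payment $833.27; balance $2,195.42
Installment 3: opening $2,195.42; interest $24.15 → $2,219.57; payment $833.27; balance $1,386.30
Installment 4: opening $1,386.30; interest $15.25 → $1,401.55; payment $833.27; balance $568.28
Installment 5: opening $568.28; interest $6.25 → $574.53; payment $574.53; balance $0.00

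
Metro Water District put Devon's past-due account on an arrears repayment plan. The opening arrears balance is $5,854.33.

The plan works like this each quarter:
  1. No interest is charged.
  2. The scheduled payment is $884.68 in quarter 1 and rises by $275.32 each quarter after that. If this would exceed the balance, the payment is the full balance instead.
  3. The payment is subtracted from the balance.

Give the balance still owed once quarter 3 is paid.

$2,374.33

# | Opening | Payment | End bal
1 | $5,854.33 | $884.68 | $4,969.65
2 | $4,969.65 | $1,160.00 | $3,809.65
3 | $3,809.65 | $1,435.32 | $2,374.33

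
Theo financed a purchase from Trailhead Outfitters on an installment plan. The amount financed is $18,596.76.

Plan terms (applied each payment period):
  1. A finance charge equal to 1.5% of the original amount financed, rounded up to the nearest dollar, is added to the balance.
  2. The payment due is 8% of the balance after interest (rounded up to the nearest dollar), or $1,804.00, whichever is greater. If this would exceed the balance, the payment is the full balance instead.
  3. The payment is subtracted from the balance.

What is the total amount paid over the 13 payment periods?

Payment period 1: $18,596.76 +$279.00 interest = $18,875.76; pay $1,804.00 → $17,071.76
Payment period 2: $17,071.76 +$279.00 interest = $17,350.76; pay $1,804.00 → $15,546.76
Payment period 3: $15,546.76 +$279.00 interest = $15,825.76; pay $1,804.00 → $14,021.76
Payment period 4: $14,021.76 +$279.00 interest = $14,300.76; pay $1,804.00 → $12,496.76
Payment period 5: $12,496.76 +$279.00 interest = $12,775.76; pay $1,804.00 → $10,971.76
Payment period 6: $10,971.76 +$279.00 interest = $11,250.76; pay $1,804.00 → $9,446.76
Payment period 7: $9,446.76 +$279.00 interest = $9,725.76; pay $1,804.00 → $7,921.76
Payment period 8: $7,921.76 +$279.00 interest = $8,200.76; pay $1,804.00 → $6,396.76
Payment period 9: $6,396.76 +$279.00 interest = $6,675.76; pay $1,804.00 → $4,871.76
Payment period 10: $4,871.76 +$279.00 interest = $5,150.76; pay $1,804.00 → $3,346.76
Payment period 11: $3,346.76 +$279.00 interest = $3,625.76; pay $1,804.00 → $1,821.76
Payment period 12: $1,821.76 +$279.00 interest = $2,100.76; pay $1,804.00 → $296.76
Payment period 13: $296.76 +$279.00 interest = $575.76; pay $575.76 → $0.00
Total paid: $22,223.76

$22,223.76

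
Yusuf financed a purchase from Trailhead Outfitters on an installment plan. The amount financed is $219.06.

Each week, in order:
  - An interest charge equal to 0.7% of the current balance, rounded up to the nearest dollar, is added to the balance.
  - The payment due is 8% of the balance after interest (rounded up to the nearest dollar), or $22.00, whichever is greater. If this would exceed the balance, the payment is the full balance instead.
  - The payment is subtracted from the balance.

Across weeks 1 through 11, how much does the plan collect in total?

Week 1: opening $219.06; interest $2.00 → $221.06; payment $22.00; balance $199.06
Week 2: opening $199.06; interest $2.00 → $201.06; payment $22.00; balance $179.06
Week 3: opening $179.06; interest $2.00 → $181.06; payment $22.00; balance $159.06
Week 4: opening $159.06; interest $2.00 → $161.06; payment $22.00; balance $139.06
Week 5: opening $139.06; interest $1.00 → $140.06; payment $22.00; balance $118.06
Week 6: opening $118.06; interest $1.00 → $119.06; payment $22.00; balance $97.06
Week 7: opening $97.06; interest $1.00 → $98.06; payment $22.00; balance $76.06
Week 8: opening $76.06; interest $1.00 → $77.06; payment $22.00; balance $55.06
Week 9: opening $55.06; interest $1.00 → $56.06; payment $22.00; balance $34.06
Week 10: opening $34.06; interest $1.00 → $35.06; payment $22.00; balance $13.06
Week 11: opening $13.06; interest $1.00 → $14.06; payment $14.06; balance $0.00
Total paid: $234.06

$234.06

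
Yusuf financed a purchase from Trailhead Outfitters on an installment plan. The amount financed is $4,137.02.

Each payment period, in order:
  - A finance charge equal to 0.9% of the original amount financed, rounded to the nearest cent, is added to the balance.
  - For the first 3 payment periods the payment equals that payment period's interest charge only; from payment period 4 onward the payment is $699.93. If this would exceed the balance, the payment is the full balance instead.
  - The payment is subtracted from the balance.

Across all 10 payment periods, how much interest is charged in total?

Payment period 1: $4,137.02 +$37.23 interest = $4,174.25; pay $37.23 → $4,137.02
Payment period 2: $4,137.02 +$37.23 interest = $4,174.25; pay $37.23 → $4,137.02
Payment period 3: $4,137.02 +$37.23 interest = $4,174.25; pay $37.23 → $4,137.02
Payment period 4: $4,137.02 +$37.23 interest = $4,174.25; pay $699.93 → $3,474.32
Payment period 5: $3,474.32 +$37.23 interest = $3,511.55; pay $699.93 → $2,811.62
Payment period 6: $2,811.62 +$37.23 interest = $2,848.85; pay $699.93 → $2,148.92
Payment period 7: $2,148.92 +$37.23 interest = $2,186.15; pay $699.93 → $1,486.22
Payment period 8: $1,486.22 +$37.23 interest = $1,523.45; pay $699.93 → $823.52
Payment period 9: $823.52 +$37.23 interest = $860.75; pay $699.93 → $160.82
Payment period 10: $160.82 +$37.23 interest = $198.05; pay $198.05 → $0.00
Total interest: $37.23 + $37.23 + $37.23 + $37.23 + $37.23 + $37.23 + $37.23 + $37.23 + $37.23 + $37.23 = $372.30

$372.30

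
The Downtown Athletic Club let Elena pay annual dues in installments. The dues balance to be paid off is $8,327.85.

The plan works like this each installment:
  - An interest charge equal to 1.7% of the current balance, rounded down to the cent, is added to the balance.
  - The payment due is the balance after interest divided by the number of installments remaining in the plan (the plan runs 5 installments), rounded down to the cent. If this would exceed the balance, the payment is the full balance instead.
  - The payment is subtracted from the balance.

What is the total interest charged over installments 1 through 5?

# | Opening | Interest | Payment | End bal
1 | $8,327.85 | $141.57 | $1,693.88 | $6,775.54
2 | $6,775.54 | $115.18 | $1,722.68 | $5,168.04
3 | $5,168.04 | $87.85 | $1,751.96 | $3,503.93
4 | $3,503.93 | $59.56 | $1,781.74 | $1,781.75
5 | $1,781.75 | $30.28 | $1,812.03 | $0.00
Total interest: $141.57 + $115.18 + $87.85 + $59.56 + $30.28 = $434.44

$434.44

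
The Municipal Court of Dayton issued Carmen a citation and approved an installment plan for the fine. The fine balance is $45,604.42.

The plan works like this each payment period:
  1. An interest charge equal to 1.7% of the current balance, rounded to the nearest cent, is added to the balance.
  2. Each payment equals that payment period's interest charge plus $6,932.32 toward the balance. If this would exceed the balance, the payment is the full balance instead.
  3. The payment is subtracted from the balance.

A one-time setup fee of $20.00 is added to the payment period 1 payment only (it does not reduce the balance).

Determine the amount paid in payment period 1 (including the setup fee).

Payment period 1: opening $45,604.42; interest $775.28 → $46,379.70; payment $7,707.60 (+ $20.00 fee); balance $38,672.10

$7,727.60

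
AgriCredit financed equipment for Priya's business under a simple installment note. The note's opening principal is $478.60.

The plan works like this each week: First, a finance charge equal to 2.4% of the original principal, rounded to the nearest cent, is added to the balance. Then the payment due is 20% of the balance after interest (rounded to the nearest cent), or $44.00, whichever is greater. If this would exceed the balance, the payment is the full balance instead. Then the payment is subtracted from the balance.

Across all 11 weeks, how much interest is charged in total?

Week 1: opening $478.60; interest $11.49 → $490.09; payment $98.02; balance $392.07
Week 2: opening $392.07; interest $11.49 → $403.56; payment $80.71; balance $322.85
Week 3: opening $322.85; interest $11.49 → $334.34; payment $66.87; balance $267.47
Week 4: opening $267.47; interest $11.49 → $278.96; payment $55.79; balance $223.17
Week 5: opening $223.17; interest $11.49 → $234.66; payment $46.93; balance $187.73
Week 6: opening $187.73; interest $11.49 → $199.22; payment $44.00; balance $155.22
Week 7: opening $155.22; interest $11.49 → $166.71; payment $44.00; balance $122.71
Week 8: opening $122.71; interest $11.49 → $134.20; payment $44.00; balance $90.20
Week 9: opening $90.20; interest $11.49 → $101.69; payment $44.00; balance $57.69
Week 10: opening $57.69; interest $11.49 → $69.18; payment $44.00; balance $25.18
Week 11: opening $25.18; interest $11.49 → $36.67; payment $36.67; balance $0.00
Total interest: $11.49 + $11.49 + $11.49 + $11.49 + $11.49 + $11.49 + $11.49 + $11.49 + $11.49 + $11.49 + $11.49 = $126.39

$126.39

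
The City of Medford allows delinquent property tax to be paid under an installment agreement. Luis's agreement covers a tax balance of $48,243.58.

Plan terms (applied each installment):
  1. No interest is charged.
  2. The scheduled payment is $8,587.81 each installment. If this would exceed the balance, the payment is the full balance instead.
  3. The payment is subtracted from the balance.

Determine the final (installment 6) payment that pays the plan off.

Installment 1: $48,243.58 − $8,587.81 → $39,655.77
Installment 2: $39,655.77 − $8,587.81 → $31,067.96
Installment 3: $31,067.96 − $8,587.81 → $22,480.15
Installment 4: $22,480.15 − $8,587.81 → $13,892.34
Installment 5: $13,892.34 − $8,587.81 → $5,304.53
Installment 6: $5,304.53 − $5,304.53 → $0.00

$5,304.53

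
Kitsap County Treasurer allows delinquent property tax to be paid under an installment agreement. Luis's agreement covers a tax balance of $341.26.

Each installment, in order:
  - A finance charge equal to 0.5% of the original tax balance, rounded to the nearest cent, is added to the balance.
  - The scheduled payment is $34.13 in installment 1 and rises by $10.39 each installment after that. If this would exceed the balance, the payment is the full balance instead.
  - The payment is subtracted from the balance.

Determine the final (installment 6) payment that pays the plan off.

Installment 1: opening $341.26; interest $1.71 → $342.97; payment $34.13; balance $308.84
Installment 2: opening $308.84; interest $1.71 → $310.55; payment $44.52; balance $266.03
Installment 3: opening $266.03; interest $1.71 → $267.74; payment $54.91; balance $212.83
Installment 4: opening $212.83; interest $1.71 → $214.54; payment $65.30; balance $149.24
Installment 5: opening $149.24; interest $1.71 → $150.95; payment $75.69; balance $75.26
Installment 6: opening $75.26; interest $1.71 → $76.97; payment $76.97; balance $0.00

$76.97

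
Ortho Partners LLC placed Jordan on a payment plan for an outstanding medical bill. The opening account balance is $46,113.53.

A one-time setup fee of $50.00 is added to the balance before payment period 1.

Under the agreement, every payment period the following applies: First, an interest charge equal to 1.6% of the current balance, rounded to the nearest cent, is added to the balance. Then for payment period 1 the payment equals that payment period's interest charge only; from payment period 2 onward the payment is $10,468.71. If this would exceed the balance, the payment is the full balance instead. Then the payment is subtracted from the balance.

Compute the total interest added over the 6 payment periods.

$2,849.79

Payment period 1: opening $46,163.53; interest $738.62 → $46,902.15; payment $738.62; balance $46,163.53
Payment period 2: opening $46,163.53; interest $738.62 → $46,902.15; payment $10,468.71; balance $36,433.44
Payment period 3: opening $36,433.44; interest $582.94 → $37,016.38; payment $10,468.71; balance $26,547.67
Payment period 4: opening $26,547.67; interest $424.76 → $26,972.43; payment $10,468.71; balance $16,503.72
Payment period 5: opening $16,503.72; interest $264.06 → $16,767.78; payment $10,468.71; balance $6,299.07
Payment period 6: opening $6,299.07; interest $100.79 → $6,399.86; payment $6,399.86; balance $0.00
Total interest: $738.62 + $738.62 + $582.94 + $424.76 + $264.06 + $100.79 = $2,849.79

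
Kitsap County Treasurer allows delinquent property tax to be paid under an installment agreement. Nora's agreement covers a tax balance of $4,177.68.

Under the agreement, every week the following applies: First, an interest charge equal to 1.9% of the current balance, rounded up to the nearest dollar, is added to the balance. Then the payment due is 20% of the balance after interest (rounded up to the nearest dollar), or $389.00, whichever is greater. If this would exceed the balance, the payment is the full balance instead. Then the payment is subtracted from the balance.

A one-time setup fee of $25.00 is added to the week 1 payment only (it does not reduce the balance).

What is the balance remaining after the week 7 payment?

Week 1: opening $4,177.68; interest $80.00 → $4,257.68; payment $852.00 (+ $25.00 fee); balance $3,405.68
Week 2: opening $3,405.68; interest $65.00 → $3,470.68; payment $695.00; balance $2,775.68
Week 3: opening $2,775.68; interest $53.00 → $2,828.68; payment $566.00; balance $2,262.68
Week 4: opening $2,262.68; interest $43.00 → $2,305.68; payment $462.00; balance $1,843.68
Week 5: opening $1,843.68; interest $36.00 → $1,879.68; payment $389.00; balance $1,490.68
Week 6: opening $1,490.68; interest $29.00 → $1,519.68; payment $389.00; balance $1,130.68
Week 7: opening $1,130.68; interest $22.00 → $1,152.68; payment $389.00; balance $763.68

$763.68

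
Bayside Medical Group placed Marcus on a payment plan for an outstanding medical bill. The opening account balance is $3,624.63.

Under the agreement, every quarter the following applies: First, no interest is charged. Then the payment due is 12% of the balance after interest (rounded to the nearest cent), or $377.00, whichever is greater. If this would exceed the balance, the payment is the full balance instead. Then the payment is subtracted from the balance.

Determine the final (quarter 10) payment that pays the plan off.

$167.91

# | Opening | Payment | End bal
1 | $3,624.63 | $434.96 | $3,189.67
2 | $3,189.67 | $382.76 | $2,806.91
3 | $2,806.91 | $377.00 | $2,429.91
4 | $2,429.91 | $377.00 | $2,052.91
5 | $2,052.91 | $377.00 | $1,675.91
6 | $1,675.91 | $377.00 | $1,298.91
7 | $1,298.91 | $377.00 | $921.91
8 | $921.91 | $377.00 | $544.91
9 | $544.91 | $377.00 | $167.91
10 | $167.91 | $167.91 | $0.00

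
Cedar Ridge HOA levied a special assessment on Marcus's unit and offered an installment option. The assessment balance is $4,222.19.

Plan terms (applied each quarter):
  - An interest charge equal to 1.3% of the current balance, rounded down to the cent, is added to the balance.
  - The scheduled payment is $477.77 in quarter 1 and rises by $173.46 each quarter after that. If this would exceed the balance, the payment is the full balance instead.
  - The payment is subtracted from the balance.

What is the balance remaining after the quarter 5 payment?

Quarter 1: opening $4,222.19; interest $54.88 → $4,277.07; payment $477.77; balance $3,799.30
Quarter 2: opening $3,799.30; interest $49.39 → $3,848.69; payment $651.23; balance $3,197.46
Quarter 3: opening $3,197.46; interest $41.56 → $3,239.02; payment $824.69; balance $2,414.33
Quarter 4: opening $2,414.33; interest $31.38 → $2,445.71; payment $998.15; balance $1,447.56
Quarter 5: opening $1,447.56; interest $18.81 → $1,466.37; payment $1,171.61; balance $294.76

$294.76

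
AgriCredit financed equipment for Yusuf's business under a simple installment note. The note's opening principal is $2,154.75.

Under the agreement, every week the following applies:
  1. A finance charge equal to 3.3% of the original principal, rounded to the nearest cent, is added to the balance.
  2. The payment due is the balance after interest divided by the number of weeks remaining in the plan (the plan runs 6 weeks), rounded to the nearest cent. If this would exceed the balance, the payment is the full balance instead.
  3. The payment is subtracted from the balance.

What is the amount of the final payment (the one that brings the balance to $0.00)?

# | Opening | Interest | Payment | End bal
1 | $2,154.75 | $71.11 | $370.98 | $1,854.88
2 | $1,854.88 | $71.11 | $385.20 | $1,540.79
3 | $1,540.79 | $71.11 | $402.98 | $1,208.92
4 | $1,208.92 | $71.11 | $426.68 | $853.35
5 | $853.35 | $71.11 | $462.23 | $462.23
6 | $462.23 | $71.11 | $533.34 | $0.00

$533.34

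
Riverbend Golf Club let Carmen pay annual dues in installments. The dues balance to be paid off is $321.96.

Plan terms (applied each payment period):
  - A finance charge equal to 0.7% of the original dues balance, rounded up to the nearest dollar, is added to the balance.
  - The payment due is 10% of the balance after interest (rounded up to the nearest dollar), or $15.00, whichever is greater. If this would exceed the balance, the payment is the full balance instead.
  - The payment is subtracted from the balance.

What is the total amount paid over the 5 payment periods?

Payment period 1: opening $321.96; interest $3.00 → $324.96; payment $33.00; balance $291.96
Payment period 2: opening $291.96; interest $3.00 → $294.96; payment $30.00; balance $264.96
Payment period 3: opening $264.96; interest $3.00 → $267.96; payment $27.00; balance $240.96
Payment period 4: opening $240.96; interest $3.00 → $243.96; payment $25.00; balance $218.96
Payment period 5: opening $218.96; interest $3.00 → $221.96; payment $23.00; balance $198.96
Total paid: $138.00

$138.00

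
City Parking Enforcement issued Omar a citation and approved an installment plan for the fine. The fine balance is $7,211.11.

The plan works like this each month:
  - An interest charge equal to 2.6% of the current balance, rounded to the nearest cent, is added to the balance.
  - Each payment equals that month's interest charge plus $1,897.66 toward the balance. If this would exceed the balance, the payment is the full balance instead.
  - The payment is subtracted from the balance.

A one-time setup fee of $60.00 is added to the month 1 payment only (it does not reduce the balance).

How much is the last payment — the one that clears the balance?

# | Opening | Interest | Payment | Fee | End bal
1 | $7,211.11 | $187.49 | $2,085.15 | $60.00 | $5,313.45
2 | $5,313.45 | $138.15 | $2,035.81 | — | $3,415.79
3 | $3,415.79 | $88.81 | $1,986.47 | — | $1,518.13
4 | $1,518.13 | $39.47 | $1,557.60 | — | $0.00

$1,557.60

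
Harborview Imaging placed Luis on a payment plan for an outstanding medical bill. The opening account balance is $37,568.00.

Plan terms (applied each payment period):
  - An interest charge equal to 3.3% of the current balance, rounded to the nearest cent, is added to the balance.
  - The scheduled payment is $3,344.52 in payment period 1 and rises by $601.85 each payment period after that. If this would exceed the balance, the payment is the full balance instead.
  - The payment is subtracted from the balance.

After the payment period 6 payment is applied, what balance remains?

$14,415.56

# | Opening | Interest | Payment | End bal
1 | $37,568.00 | $1,239.74 | $3,344.52 | $35,463.22
2 | $35,463.22 | $1,170.29 | $3,946.37 | $32,687.14
3 | $32,687.14 | $1,078.68 | $4,548.22 | $29,217.60
4 | $29,217.60 | $964.18 | $5,150.07 | $25,031.71
5 | $25,031.71 | $826.05 | $5,751.92 | $20,105.84
6 | $20,105.84 | $663.49 | $6,353.77 | $14,415.56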